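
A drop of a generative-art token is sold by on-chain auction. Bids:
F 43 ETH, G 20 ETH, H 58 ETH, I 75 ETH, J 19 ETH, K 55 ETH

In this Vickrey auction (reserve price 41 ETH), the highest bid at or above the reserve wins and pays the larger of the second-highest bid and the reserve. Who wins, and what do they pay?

I pays 58 ETH

Rule: the highest bid at or above the reserve wins and pays the larger of the second-highest bid and the reserve.
Sorting bids: 75 (I) > 58 (H) > 55 (K) > 43 (F) > 20 (G) > 19 (J)
Highest eligible bid: I at 75 ETH.
Second-highest bid 58 ETH exceeds the reserve 41 ETH → payment 58 ETH.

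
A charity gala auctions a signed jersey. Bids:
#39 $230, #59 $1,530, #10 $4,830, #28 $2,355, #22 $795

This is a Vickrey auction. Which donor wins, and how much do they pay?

#10 pays $2,355

Sorting bids: 4,830 (#10) > 2,355 (#28) > 1,530 (#59) > 795 (#22) > 230 (#39)
#10 is highest; pays the second-highest bid, $2,355.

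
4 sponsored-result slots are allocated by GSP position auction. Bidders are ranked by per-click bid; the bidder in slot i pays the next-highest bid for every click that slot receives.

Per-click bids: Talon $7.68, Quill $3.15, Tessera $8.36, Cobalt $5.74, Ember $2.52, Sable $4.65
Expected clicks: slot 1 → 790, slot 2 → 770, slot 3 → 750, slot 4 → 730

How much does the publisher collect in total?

Total revenue: $16274.00

Sorting advertisers: $8.36 (Tessera) > $7.68 (Talon) > $5.74 (Cobalt) > $4.65 (Sable) > $3.15 (Quill) > …
Slot 1: Tessera pays $7.68 × 790 = $6067.20
Slot 2: Talon pays $5.74 × 770 = $4419.80
Slot 3: Cobalt pays $4.65 × 750 = $3487.50
Slot 4: Sable pays $3.15 × 730 = $2299.50
Total = $16274.00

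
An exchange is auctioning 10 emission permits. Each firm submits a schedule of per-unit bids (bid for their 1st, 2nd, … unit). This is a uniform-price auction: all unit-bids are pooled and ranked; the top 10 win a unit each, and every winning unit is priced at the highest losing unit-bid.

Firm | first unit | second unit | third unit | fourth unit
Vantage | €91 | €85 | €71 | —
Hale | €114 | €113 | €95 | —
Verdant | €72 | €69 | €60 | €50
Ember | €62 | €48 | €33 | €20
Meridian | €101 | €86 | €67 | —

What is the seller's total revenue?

Pooled unit-bids ranked (top 10): 114 (Hale-1), 113 (Hale-2), 101 (Meridian-1), 95 (Hale-3), 91 (Vantage-1), 86 (Meridian-2), 85 (Vantage-2), 72 (Verdant-1), 71 (Vantage-3), 69 (Verdant-2)
Highest rejected unit-bid = €67.
Allocation: Hale 3, Meridian 2, Vantage 3, Verdant 2. Every unit priced at €67.
Revenue = 10 × 67 = €670.

Total revenue: €670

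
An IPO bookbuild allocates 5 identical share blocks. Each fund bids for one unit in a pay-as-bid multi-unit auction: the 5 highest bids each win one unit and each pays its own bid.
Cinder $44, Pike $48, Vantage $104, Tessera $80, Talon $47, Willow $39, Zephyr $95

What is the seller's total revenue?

Total revenue: $374

Ordering the bids: 104 (Vantage), 95 (Zephyr), 80 (Tessera), 48 (Pike), 47 (Talon), 44 (Cinder), 39 (Willow)
Winners (5 units): Vantage, Zephyr, Tessera, Pike, Talon.
Total revenue = 104 + 95 + 80 + 48 + 47 = $374.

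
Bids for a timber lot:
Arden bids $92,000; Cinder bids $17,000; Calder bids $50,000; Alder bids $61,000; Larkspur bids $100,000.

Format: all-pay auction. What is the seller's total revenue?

Rule: the highest bidder wins the item, but every bidder pays their own bid.
Sorting bids: 100,000 (Larkspur) > 92,000 (Arden) > 61,000 (Alder) > 50,000 (Calder) > 17,000 (Cinder)
Every bidder forfeits their bid regardless of winning.
Revenue = 92,000 + 17,000 + 50,000 + 61,000 + 100,000 = $320,000.

Total revenue: $320,000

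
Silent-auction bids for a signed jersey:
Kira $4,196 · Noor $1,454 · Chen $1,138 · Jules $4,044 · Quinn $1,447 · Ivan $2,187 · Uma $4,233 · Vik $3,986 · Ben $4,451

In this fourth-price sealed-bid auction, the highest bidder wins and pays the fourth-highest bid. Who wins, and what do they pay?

Bids ranked: 4,451 (Ben) > 4,233 (Uma) > 4,196 (Kira) > 4,044 (Jules) > 3,986 (Vik) > 2,187 (Ivan) > …
Ben is highest; pays the fourth-highest bid, $4,044.

Ben pays $4,044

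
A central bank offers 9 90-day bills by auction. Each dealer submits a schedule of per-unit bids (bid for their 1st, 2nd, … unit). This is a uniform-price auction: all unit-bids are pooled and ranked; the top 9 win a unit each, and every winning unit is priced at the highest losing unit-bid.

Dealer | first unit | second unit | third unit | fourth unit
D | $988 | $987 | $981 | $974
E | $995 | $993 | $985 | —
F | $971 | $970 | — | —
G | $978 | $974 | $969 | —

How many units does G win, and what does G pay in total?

All unit-bids, highest first — top 9: 995 (E-1), 993 (E-2), 988 (D-1), 987 (D-2), 985 (E-3), 981 (D-3), 978 (G-1), 974 (D-4), 974 (G-2)
First bid not allocated: $971.
G wins 2 unit(s) at $971 each.

G: 2 units, pays $1,942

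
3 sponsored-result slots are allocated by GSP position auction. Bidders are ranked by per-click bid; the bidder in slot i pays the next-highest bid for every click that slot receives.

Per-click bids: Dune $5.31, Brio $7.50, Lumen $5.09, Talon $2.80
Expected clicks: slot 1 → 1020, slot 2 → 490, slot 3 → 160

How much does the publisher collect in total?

Ranked by bid: $7.50 (Brio) > $5.31 (Dune) > $5.09 (Lumen) > $2.80 (Talon)
Slot 1: Brio pays $5.31 × 1020 = $5416.20
Slot 2: Dune pays $5.09 × 490 = $2494.10
Slot 3: Lumen pays $2.80 × 160 = $448.00
Total = $8358.30

Total revenue: $8358.30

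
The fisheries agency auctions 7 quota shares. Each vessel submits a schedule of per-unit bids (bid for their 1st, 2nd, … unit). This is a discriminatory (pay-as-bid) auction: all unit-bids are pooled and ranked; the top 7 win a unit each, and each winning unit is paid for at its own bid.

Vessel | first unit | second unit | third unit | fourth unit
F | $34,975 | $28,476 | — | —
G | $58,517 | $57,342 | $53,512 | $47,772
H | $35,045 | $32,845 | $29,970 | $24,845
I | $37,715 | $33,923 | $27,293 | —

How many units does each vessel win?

Merging the schedules and taking the best 7: 58,517 (G-1), 57,342 (G-2), 53,512 (G-3), 47,772 (G-4), 37,715 (I-1), 35,045 (H-1), 34,975 (F-1)
Next rejected bid: $33,923 (not a price — pay-as-bid).
Allocation: F 1, G 4, H 1, I 1.

F 1, G 4, H 1, I 1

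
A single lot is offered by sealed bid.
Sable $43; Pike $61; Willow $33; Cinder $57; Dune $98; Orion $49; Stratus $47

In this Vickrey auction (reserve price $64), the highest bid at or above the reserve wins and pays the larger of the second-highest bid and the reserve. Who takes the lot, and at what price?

Vickrey auction (reserve price $64): the highest bid at or above the reserve wins and pays the larger of the second-highest bid and the reserve.
Sorting bids: 98 (Dune) > 61 (Pike) > 57 (Cinder) > 49 (Orion) > 47 (Stratus) > 43 (Sable) > …
Highest eligible bid: Dune at $98.
max(second-highest $61, reserve $64) = $64.

Dune pays $64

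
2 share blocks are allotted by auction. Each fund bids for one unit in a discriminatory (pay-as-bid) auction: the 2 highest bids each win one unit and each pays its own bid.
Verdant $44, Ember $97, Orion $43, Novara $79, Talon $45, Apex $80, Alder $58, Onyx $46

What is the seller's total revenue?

Total revenue: $177

Bids ranked high→low: 97 (Ember), 80 (Apex), 79 (Novara), 58 (Alder), …
Winners (2 units): Ember, Apex.
Total revenue = 97 + 80 = $177.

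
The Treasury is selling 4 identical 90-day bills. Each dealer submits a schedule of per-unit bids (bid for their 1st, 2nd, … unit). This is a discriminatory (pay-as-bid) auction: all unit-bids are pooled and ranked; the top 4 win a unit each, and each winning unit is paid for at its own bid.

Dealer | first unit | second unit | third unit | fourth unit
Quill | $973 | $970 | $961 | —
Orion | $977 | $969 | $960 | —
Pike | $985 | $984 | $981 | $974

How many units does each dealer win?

Orion 1, Pike 3

All unit-bids, highest first — top 4: 985 (Pike-1), 984 (Pike-2), 981 (Pike-3), 977 (Orion-1)
Next rejected bid: $974 (not a price — pay-as-bid).
Allocation: Orion 1, Pike 3.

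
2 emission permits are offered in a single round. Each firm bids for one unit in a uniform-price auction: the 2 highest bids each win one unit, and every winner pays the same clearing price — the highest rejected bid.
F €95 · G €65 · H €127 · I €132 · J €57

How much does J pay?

Bids ranked high→low: 132 (I), 127 (H), 95 (F), 65 (G), …
Winners (2 units): I, H.
Clearing price = highest rejected bid = €95.
J does not win → pays €0.

J pays €0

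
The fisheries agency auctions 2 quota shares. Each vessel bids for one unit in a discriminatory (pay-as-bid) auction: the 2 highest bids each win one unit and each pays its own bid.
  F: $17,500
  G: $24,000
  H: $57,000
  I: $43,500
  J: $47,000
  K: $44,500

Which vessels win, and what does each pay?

Ordering the bids: 57,000 (H), 47,000 (J), 44,500 (K), 43,500 (I), …
Winners (2 units): H, J.
Each winner pays its own bid: H $57,000, J $47,000.

H $57,000, J $47,000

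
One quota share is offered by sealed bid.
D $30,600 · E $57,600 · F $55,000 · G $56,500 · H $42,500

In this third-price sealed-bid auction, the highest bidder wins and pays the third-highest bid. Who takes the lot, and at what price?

Bids in order: 57,600 (E) > 56,500 (G) > 55,000 (F) > 42,500 (H) > 30,600 (D)
E is highest; pays the third-highest bid, $55,000.

E pays $55,000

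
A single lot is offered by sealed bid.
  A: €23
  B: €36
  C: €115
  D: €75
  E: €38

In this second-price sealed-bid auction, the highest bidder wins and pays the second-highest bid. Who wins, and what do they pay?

Bids ranked: 115 (C) > 75 (D) > 38 (E) > 36 (B) > 23 (A)
C is highest; pays the second-highest bid, €75.

C pays €75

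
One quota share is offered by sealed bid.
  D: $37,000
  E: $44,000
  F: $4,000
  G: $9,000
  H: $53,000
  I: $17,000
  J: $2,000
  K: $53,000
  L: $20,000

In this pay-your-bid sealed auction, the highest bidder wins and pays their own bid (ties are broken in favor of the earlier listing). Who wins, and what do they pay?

Sorting bids: 53,000 (H) > 53,000 (K) > 44,000 (E) > 37,000 (D) > 20,000 (L) > 17,000 (I) > …
Tie at $53,000 → H wins by tie-break.
First-price: H pays what they bid, $53,000.

H pays $53,000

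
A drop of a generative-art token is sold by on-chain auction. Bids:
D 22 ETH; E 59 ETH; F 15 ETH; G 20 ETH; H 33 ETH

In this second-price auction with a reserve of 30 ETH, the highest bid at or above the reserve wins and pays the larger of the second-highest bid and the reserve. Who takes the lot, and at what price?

Second-price auction with a reserve of 30 ETH: the highest bid at or above the reserve wins and pays the larger of the second-highest bid and the reserve.
Sorting bids: 59 (E) > 33 (H) > 22 (D) > 20 (G) > 15 (F)
E has the top bid at or above the reserve (59 ETH).
Second-highest bid 33 ETH exceeds the reserve 30 ETH → payment 33 ETH.

E pays 33 ETH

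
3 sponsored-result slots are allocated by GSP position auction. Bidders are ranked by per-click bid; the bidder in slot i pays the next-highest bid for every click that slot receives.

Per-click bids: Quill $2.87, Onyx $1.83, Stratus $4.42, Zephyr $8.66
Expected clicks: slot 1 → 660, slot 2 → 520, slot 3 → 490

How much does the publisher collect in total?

Total revenue: $5306.30

Per-click bids in order: $8.66 (Zephyr) > $4.42 (Stratus) > $2.87 (Quill) > $1.83 (Onyx)
Slot 1: Zephyr pays $4.42 × 660 = $2917.20
Slot 2: Stratus pays $2.87 × 520 = $1492.40
Slot 3: Quill pays $1.83 × 490 = $896.70
Total = $5306.30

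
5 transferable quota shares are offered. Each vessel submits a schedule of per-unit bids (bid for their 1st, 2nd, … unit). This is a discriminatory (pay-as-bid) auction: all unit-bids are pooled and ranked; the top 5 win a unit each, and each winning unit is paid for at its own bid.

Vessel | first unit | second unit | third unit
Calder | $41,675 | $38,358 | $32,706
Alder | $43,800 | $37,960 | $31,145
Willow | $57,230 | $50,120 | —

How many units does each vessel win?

Alder 1, Calder 2, Willow 2

Pooled unit-bids ranked (top 5): 57,230 (Willow-1), 50,120 (Willow-2), 43,800 (Alder-1), 41,675 (Calder-1), 38,358 (Calder-2)
Next rejected bid: $37,960 (not a price — pay-as-bid).
Allocation: Alder 1, Calder 2, Willow 2.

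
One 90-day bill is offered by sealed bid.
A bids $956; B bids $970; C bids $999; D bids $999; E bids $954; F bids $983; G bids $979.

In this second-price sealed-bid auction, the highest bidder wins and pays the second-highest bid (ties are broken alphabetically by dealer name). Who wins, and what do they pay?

Bids ranked: 999 (C) > 999 (D) > 983 (F) > 979 (G) > 970 (B) > 956 (A) > …
C and D tie at $999; tie-break gives it to C.
Second-price: C pays D's bid of $999.

C pays $999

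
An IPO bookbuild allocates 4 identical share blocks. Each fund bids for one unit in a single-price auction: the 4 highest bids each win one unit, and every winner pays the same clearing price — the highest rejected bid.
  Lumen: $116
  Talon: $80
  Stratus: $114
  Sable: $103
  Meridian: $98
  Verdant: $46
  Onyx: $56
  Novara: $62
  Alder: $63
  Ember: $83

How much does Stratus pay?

Ordering the bids: 116 (Lumen), 114 (Stratus), 103 (Sable), 98 (Meridian), 83 (Ember), 80 (Talon), …
The 4 highest are Lumen, Stratus, Sable, Meridian.
Highest unsuccessful bid: $83 → clearing price.
Stratus wins → pays $83.

Stratus pays $83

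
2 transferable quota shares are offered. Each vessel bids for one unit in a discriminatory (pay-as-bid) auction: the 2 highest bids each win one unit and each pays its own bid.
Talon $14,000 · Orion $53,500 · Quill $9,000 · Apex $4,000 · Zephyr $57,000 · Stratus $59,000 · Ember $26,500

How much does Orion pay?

Ordering the bids: 59,000 (Stratus), 57,000 (Zephyr), 53,500 (Orion), 26,500 (Ember), …
Top 2: Stratus, Zephyr.
Orion does not win → $0.

Orion pays $0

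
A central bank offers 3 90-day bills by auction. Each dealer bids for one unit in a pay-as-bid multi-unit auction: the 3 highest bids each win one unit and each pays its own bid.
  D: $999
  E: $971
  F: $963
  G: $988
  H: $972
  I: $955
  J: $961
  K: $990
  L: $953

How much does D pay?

D pays $999

Sorting: 999 (D), 990 (K), 988 (G), 972 (H), 971 (E), …
Winners (3 units): D, K, G.
D wins → own bid $999.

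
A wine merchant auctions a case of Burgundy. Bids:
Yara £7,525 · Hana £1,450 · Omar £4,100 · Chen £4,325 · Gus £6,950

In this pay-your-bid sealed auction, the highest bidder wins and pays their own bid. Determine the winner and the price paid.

Yara pays £7,525

Rule: the highest bidder wins and pays their own bid.
Bids in order: 7,525 (Yara) > 6,950 (Gus) > 4,325 (Chen) > 4,100 (Omar) > 1,450 (Hana)
Yara has the highest bid and pays exactly that: £7,525.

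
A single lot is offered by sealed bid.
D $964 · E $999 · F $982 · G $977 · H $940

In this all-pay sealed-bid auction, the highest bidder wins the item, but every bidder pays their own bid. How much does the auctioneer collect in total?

Bids ranked: 999 (E) > 982 (F) > 977 (G) > 964 (D) > 940 (H)
Every bidder forfeits their bid regardless of winning.
Revenue = 964 + 999 + 982 + 977 + 940 = $4,862.

Total revenue: $4,862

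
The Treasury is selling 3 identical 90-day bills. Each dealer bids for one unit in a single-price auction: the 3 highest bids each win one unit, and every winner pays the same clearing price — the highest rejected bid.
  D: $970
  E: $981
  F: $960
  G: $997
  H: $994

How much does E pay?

E pays $970

Ordering the bids: 997 (G), 994 (H), 981 (E), 970 (D), 960 (F)
Top 3: G, H, E.
First losing bid is D's $970, which sets the uniform price.
E wins → pays $970.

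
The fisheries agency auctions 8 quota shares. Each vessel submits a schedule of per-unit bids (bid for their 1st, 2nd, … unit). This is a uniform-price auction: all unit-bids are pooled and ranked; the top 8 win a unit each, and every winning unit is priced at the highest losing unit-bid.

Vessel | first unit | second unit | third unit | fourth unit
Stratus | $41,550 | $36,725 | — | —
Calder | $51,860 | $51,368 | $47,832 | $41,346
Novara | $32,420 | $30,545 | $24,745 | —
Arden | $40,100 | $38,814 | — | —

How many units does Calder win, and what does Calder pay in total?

Calder: 4 units, pays $129,680

Pooled unit-bids ranked (top 8): 51,860 (Calder-1), 51,368 (Calder-2), 47,832 (Calder-3), 41,550 (Stratus-1), 41,346 (Calder-4), 40,100 (Arden-1), 38,814 (Arden-2), 36,725 (Stratus-2)
Highest rejected unit-bid = $32,420.
Calder wins 4 unit(s) at $32,420 each.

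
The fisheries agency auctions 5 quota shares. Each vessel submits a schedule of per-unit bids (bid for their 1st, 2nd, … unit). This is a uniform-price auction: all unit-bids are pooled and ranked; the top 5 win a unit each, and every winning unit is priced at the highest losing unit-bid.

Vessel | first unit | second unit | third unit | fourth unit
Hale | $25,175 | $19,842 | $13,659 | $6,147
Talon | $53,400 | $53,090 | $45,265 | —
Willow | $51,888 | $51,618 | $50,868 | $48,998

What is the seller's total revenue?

All unit-bids, highest first — top 5: 53,400 (Talon-1), 53,090 (Talon-2), 51,888 (Willow-1), 51,618 (Willow-2), 50,868 (Willow-3)
The (k+1)-th unit-bid is $48,998.
Allocation: Talon 2, Willow 3. Every unit priced at $48,998.
Revenue = 5 × 48,998 = $244,990.

Total revenue: $244,990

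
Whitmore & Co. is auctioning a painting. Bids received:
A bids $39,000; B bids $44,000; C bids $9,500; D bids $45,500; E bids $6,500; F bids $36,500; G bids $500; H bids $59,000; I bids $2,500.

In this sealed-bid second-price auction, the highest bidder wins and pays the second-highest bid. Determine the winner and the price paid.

H pays $45,500

Bids in order: 59,000 (H) > 45,500 (D) > 44,000 (B) > 39,000 (A) > 36,500 (F) > 9,500 (C) > …
H is highest; pays the second-highest bid, $45,500.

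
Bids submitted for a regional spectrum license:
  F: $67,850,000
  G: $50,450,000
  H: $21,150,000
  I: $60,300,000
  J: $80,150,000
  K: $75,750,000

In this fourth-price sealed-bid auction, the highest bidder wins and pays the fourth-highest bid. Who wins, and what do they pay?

J pays $60,300,000

Rule: the highest bidder wins and pays the fourth-highest bid.
Sorting bids: 80,150,000 (J) > 75,750,000 (K) > 67,850,000 (F) > 60,300,000 (I) > 50,450,000 (G) > 21,150,000 (H)
J wins; payment is bid #4 in the ranking = $60,300,000.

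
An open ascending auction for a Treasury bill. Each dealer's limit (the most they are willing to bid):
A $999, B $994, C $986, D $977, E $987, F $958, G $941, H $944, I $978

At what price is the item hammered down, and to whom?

Rule: the price rises until one bidder remains; the winner pays the price at which the last rival dropped out.
Sorting limits: 999 (A) > 994 (B) > 987 (E) > 986 (C) > 978 (I) > 977 (D) > …
Bidding ends when B exits at $994; A takes it.

A wins at $994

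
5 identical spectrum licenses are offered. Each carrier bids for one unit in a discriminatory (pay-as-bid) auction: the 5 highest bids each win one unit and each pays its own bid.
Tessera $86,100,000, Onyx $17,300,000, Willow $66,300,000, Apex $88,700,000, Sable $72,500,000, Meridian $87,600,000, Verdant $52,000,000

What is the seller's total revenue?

Ordering the bids: 88,700,000 (Apex), 87,600,000 (Meridian), 86,100,000 (Tessera), 72,500,000 (Sable), 66,300,000 (Willow), 52,000,000 (Verdant), 17,300,000 (Onyx)
Winners (5 units): Apex, Meridian, Tessera, Sable, Willow.
Total revenue = 88,700,000 + 87,600,000 + 86,100,000 + 72,500,000 + 66,300,000 = $401,200,000.

Total revenue: $401,200,000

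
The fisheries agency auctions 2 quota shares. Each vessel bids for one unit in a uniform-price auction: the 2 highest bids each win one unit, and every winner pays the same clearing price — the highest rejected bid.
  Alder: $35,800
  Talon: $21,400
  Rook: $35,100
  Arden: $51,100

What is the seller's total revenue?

Total revenue: $70,200

Bids ranked high→low: 51,100 (Arden), 35,800 (Alder), 35,100 (Rook), 21,400 (Talon)
Winners (2 units): Arden, Alder.
Highest unsuccessful bid: $35,100 → clearing price.
Total revenue = 2 × $35,100 = $70,200.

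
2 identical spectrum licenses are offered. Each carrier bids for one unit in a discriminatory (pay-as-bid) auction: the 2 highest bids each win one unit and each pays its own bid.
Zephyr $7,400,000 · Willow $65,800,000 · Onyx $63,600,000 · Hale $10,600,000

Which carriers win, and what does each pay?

Willow $65,800,000, Onyx $63,600,000

Sorting: 65,800,000 (Willow), 63,600,000 (Onyx), 10,600,000 (Hale), 7,400,000 (Zephyr)
Winners (2 units): Willow, Onyx.
Each winner pays its own bid: Willow $65,800,000, Onyx $63,600,000.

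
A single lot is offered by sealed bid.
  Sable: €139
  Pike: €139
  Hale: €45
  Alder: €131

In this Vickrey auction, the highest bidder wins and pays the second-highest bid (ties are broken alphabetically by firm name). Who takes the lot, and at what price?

Bids ranked: 139 (Pike) > 139 (Sable) > 131 (Alder) > 45 (Hale)
Tie at €139 → Pike wins by tie-break.
Pike is highest; pays the second-highest bid, €139.

Pike pays €139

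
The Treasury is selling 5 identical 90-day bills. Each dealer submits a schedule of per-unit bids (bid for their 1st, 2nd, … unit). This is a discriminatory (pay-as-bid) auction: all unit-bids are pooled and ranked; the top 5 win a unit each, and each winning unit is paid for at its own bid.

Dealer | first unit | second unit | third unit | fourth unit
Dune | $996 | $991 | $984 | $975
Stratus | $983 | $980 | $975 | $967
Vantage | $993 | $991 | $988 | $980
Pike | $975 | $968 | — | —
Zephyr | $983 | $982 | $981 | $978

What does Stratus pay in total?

Merging the schedules and taking the best 5: 996 (Dune-1), 993 (Vantage-1), 991 (Dune-2), 991 (Vantage-2), 988 (Vantage-3)
Next rejected bid: $984 (not a price — pay-as-bid).
Stratus wins no units.

Stratus pays $0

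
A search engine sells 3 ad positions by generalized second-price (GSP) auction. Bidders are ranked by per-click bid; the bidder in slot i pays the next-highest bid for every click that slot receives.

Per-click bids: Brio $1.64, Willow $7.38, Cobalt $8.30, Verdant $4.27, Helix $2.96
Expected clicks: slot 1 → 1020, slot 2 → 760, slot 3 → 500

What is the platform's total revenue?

Sorting advertisers: $8.30 (Cobalt) > $7.38 (Willow) > $4.27 (Verdant) > $2.96 (Helix) > …
Slot 1: Cobalt pays $7.38 × 1020 = $7527.60
Slot 2: Willow pays $4.27 × 760 = $3245.20
Slot 3: Verdant pays $2.96 × 500 = $1480.00
Total = $12252.80

Total revenue: $12252.80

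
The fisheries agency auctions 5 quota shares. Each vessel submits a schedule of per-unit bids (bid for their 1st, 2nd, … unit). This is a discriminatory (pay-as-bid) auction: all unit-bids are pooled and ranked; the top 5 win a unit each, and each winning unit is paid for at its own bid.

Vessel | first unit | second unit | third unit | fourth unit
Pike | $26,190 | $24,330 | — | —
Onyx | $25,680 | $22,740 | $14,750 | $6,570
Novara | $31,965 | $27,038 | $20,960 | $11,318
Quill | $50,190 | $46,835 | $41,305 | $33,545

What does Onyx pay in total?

Merging the schedules and taking the best 5: 50,190 (Quill-1), 46,835 (Quill-2), 41,305 (Quill-3), 33,545 (Quill-4), 31,965 (Novara-1)
Next rejected bid: $27,038 (not a price — pay-as-bid).
Onyx wins no units.

Onyx pays $0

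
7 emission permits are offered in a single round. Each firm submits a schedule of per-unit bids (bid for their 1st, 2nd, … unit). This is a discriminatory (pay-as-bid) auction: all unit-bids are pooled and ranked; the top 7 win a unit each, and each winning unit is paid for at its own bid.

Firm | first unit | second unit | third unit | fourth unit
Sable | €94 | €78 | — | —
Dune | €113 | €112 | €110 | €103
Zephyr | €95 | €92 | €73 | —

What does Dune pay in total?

Dune pays €438

Pooled unit-bids ranked (top 7): 113 (Dune-1), 112 (Dune-2), 110 (Dune-3), 103 (Dune-4), 95 (Zephyr-1), 94 (Sable-1), 92 (Zephyr-2)
Next rejected bid: €78 (not a price — pay-as-bid).
Dune's winning unit-bids: 113 + 112 + 110 + 103 = €438.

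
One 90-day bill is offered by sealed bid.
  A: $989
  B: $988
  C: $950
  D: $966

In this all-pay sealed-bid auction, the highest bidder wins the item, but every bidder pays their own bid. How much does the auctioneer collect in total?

Total revenue: $3,893

Sorting bids: 989 (A) > 988 (B) > 966 (D) > 950 (C)
A wins with the top bid; all bids are sunk regardless.
Every bidder forfeits their bid regardless of winning.
Revenue = 989 + 988 + 950 + 966 = $3,893.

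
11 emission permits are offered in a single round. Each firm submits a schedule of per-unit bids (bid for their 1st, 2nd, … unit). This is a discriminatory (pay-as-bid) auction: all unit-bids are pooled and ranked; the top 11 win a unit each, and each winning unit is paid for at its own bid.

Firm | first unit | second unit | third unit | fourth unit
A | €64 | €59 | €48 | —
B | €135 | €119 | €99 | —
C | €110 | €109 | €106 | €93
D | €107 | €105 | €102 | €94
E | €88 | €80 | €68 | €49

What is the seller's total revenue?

Total revenue: €1,179

All unit-bids, highest first — top 11: 135 (B-1), 119 (B-2), 110 (C-1), 109 (C-2), 107 (D-1), 106 (C-3), 105 (D-2), 102 (D-3), 99 (B-3), 94 (D-4), 93 (C-4)
Next rejected bid: €88 (not a price — pay-as-bid).
Each winning unit pays its own bid.
Revenue = 135 + 119 + 110 + 109 + 107 + 106 + 105 + 102 + 99 + 94 + 93 = €1,179.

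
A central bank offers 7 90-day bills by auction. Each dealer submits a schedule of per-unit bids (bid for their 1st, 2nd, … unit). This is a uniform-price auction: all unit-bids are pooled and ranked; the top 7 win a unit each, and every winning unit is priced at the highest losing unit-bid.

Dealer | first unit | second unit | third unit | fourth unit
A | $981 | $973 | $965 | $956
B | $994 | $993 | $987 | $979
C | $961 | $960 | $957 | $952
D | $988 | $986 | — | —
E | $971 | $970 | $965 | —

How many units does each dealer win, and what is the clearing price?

All unit-bids, highest first — top 7: 994 (B-1), 993 (B-2), 988 (D-1), 987 (B-3), 986 (D-2), 981 (A-1), 979 (B-4)
Highest rejected unit-bid = $973.
Allocation: A 1, B 4, D 2.

A 1, B 4, D 2; clearing price $973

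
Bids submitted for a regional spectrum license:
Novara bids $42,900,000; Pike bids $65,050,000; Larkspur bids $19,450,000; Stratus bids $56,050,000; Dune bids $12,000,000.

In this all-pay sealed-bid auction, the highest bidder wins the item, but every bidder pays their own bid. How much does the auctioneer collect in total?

Sorting bids: 65,050,000 (Pike) > 56,050,000 (Stratus) > 42,900,000 (Novara) > 19,450,000 (Larkspur) > 12,000,000 (Dune)
Pike wins with the top bid; all bids are sunk regardless.
Every bidder forfeits their bid regardless of winning.
Revenue = 42,900,000 + 65,050,000 + 19,450,000 + 56,050,000 + 12,000,000 = $195,450,000.

Total revenue: $195,450,000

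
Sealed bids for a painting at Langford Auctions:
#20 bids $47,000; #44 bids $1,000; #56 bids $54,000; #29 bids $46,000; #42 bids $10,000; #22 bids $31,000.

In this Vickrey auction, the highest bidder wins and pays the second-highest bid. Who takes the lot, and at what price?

Bids in order: 54,000 (#56) > 47,000 (#20) > 46,000 (#29) > 31,000 (#22) > 10,000 (#42) > 1,000 (#44)
Second-price: #56 pays #20's bid of $47,000.

#56 pays $47,000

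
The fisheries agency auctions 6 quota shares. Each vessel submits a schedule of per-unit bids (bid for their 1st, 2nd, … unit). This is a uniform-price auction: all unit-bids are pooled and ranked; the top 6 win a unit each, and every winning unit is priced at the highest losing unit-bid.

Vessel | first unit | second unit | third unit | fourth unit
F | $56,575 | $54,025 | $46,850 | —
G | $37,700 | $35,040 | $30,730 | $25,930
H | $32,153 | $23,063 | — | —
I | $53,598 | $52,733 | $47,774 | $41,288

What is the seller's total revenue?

Total revenue: $247,728

All unit-bids, highest first — top 6: 56,575 (F-1), 54,025 (F-2), 53,598 (I-1), 52,733 (I-2), 47,774 (I-3), 46,850 (F-3)
Highest rejected unit-bid = $41,288.
Allocation: F 3, I 3. Every unit priced at $41,288.
Revenue = 6 × 41,288 = $247,728.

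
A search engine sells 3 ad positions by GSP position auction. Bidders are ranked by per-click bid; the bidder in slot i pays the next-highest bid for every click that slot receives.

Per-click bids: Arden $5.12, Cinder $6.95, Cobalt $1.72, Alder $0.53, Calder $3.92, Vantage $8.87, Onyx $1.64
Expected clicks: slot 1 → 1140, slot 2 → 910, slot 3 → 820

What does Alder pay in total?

Alder pays $0.00

Sorting advertisers: $8.87 (Vantage) > $6.95 (Cinder) > $5.12 (Arden) > $3.92 (Calder) > …
Alder ranks below slot 3 → no slot, pays nothing.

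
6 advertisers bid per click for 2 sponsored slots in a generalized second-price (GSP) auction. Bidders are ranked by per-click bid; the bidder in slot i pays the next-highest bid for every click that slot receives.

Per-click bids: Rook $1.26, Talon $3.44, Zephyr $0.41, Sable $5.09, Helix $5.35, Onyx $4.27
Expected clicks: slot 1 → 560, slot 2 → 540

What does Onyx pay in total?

Onyx pays $0.00

Sorting advertisers: $5.35 (Helix) > $5.09 (Sable) > $4.27 (Onyx) > …
Onyx ranks below slot 2 → no slot, pays nothing.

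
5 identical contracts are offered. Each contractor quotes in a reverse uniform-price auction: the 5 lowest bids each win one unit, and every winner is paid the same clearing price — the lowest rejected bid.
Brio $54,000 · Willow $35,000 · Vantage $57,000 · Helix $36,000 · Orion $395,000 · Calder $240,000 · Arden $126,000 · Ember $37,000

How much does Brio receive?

Bids ranked low→high: 35,000 (Willow), 36,000 (Helix), 37,000 (Ember), 54,000 (Brio), 57,000 (Vantage), 126,000 (Arden), 240,000 (Calder), …
Lowest 5: Willow, Helix, Ember, Brio, Vantage.
Lowest unsuccessful bid: $126,000 → clearing price.
Brio wins → is paid $126,000.

Brio is paid $126,000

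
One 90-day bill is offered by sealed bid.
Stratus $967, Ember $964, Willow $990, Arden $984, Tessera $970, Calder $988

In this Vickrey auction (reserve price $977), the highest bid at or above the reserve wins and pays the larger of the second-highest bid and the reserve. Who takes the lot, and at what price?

Willow pays $988

Sorting bids: 990 (Willow) > 988 (Calder) > 984 (Arden) > 970 (Tessera) > 967 (Stratus) > 964 (Ember)
Willow has the top bid at or above the reserve ($990).
max(second-highest $988, reserve $977) = $988; the reserve does not bind.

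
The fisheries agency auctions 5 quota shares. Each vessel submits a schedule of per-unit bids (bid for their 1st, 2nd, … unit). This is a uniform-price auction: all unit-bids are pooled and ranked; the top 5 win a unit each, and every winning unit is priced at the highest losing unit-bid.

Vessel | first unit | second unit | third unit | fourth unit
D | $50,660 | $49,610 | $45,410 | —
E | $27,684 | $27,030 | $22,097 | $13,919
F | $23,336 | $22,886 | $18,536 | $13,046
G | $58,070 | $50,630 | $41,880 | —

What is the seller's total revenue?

Total revenue: $209,400

All unit-bids, highest first — top 5: 58,070 (G-1), 50,660 (D-1), 50,630 (G-2), 49,610 (D-2), 45,410 (D-3)
The (k+1)-th unit-bid is $41,880.
Allocation: D 3, G 2. Every unit priced at $41,880.
Revenue = 5 × 41,880 = $209,400.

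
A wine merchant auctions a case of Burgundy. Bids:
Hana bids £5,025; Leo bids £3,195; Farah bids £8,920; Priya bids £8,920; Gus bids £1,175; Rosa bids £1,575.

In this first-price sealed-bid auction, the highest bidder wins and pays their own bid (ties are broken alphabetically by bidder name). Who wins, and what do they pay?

Sorting bids: 8,920 (Farah) > 8,920 (Priya) > 5,025 (Hana) > 3,195 (Leo) > 1,575 (Rosa) > 1,175 (Gus)
Farah and Priya tie at £8,920; tie-break gives it to Farah.
Farah has the highest bid and pays exactly that: £8,920.

Farah pays £8,920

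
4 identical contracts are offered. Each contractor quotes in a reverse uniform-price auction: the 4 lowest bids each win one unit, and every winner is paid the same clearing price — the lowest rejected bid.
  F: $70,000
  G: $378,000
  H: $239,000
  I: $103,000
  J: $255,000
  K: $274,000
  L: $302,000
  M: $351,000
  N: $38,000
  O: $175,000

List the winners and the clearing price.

N, F, I, O; each is paid $239,000

Ordering the bids: 38,000 (N), 70,000 (F), 103,000 (I), 175,000 (O), 239,000 (H), 255,000 (J), …
Lowest 4: N, F, I, O.
Clearing price = lowest rejected bid = $239,000.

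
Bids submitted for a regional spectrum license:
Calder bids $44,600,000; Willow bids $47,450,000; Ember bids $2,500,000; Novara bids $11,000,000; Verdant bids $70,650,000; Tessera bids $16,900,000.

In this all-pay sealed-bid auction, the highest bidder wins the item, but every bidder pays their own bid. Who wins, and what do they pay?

All-pay sealed-bid auction: the highest bidder wins the item, but every bidder pays their own bid.
Bids ranked: 70,650,000 (Verdant) > 47,450,000 (Willow) > 44,600,000 (Calder) > 16,900,000 (Tessera) > 11,000,000 (Novara) > 2,500,000 (Ember)
Verdant is highest and takes the item; every bidder forfeits their bid.

Verdant pays $70,650,000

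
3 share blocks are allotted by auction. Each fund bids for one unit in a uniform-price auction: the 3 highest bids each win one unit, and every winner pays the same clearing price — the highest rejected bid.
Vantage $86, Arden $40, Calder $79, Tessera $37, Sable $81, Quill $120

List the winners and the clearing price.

Quill, Vantage, Sable; each pays $79

Ordering the bids: 120 (Quill), 86 (Vantage), 81 (Sable), 79 (Calder), 40 (Arden), …
Winners (3 units): Quill, Vantage, Sable.
Highest unsuccessful bid: $79 → clearing price.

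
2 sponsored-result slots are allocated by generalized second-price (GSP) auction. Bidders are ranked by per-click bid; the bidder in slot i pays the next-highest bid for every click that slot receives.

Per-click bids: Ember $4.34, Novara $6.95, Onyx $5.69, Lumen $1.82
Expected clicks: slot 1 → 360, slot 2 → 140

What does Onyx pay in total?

Onyx pays $607.60

Per-click bids in order: $6.95 (Novara) > $5.69 (Onyx) > $4.34 (Ember) > …
Onyx holds slot 2 → pays next bid $4.34 × 140 clicks = $607.60.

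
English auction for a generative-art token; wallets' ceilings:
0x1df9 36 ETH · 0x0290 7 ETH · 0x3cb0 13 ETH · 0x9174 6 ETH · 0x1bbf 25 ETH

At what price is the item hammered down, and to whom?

0x1df9 wins at 25 ETH

Open ascending-bid auction: the price rises until one bidder remains; the winner pays the price at which the last rival dropped out.
Limits in order: 36 (0x1df9) > 25 (0x1bbf) > 13 (0x3cb0) > 7 (0x0290) > 6 (0x9174)
Bidding ends when 0x1bbf exits at 25 ETH; 0x1df9 takes it.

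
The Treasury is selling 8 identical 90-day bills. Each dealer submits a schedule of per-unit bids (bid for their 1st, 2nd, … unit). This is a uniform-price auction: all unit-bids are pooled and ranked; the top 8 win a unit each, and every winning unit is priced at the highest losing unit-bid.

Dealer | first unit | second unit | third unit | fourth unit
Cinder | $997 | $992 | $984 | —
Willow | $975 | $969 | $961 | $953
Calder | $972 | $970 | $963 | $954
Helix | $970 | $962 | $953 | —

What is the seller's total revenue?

All unit-bids, highest first — top 8: 997 (Cinder-1), 992 (Cinder-2), 984 (Cinder-3), 975 (Willow-1), 972 (Calder-1), 970 (Calder-2), 970 (Helix-1), 969 (Willow-2)
The (k+1)-th unit-bid is $963.
Allocation: Calder 2, Cinder 3, Helix 1, Willow 2. Every unit priced at $963.
Revenue = 8 × 963 = $7,704.

Total revenue: $7,704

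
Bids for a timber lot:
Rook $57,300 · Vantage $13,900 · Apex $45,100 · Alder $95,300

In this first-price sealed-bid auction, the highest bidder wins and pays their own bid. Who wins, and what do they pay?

Alder pays $95,300

Bids in order: 95,300 (Alder) > 57,300 (Rook) > 45,100 (Apex) > 13,900 (Vantage)
First-price: Alder pays what they bid, $95,300.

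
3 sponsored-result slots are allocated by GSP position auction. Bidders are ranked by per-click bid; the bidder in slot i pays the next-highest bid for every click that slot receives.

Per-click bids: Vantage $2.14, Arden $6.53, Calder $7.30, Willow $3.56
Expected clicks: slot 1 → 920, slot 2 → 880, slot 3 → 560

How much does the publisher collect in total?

Total revenue: $10338.80

Per-click bids in order: $7.30 (Calder) > $6.53 (Arden) > $3.56 (Willow) > $2.14 (Vantage)
Slot 1: Calder pays $6.53 × 920 = $6007.60
Slot 2: Arden pays $3.56 × 880 = $3132.80
Slot 3: Willow pays $2.14 × 560 = $1198.40
Total = $10338.80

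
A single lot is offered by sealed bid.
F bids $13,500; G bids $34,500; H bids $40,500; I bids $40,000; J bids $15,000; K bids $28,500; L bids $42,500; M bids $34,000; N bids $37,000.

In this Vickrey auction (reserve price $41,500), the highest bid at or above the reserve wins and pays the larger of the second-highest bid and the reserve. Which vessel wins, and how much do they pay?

Bids ranked: 42,500 (L) > 40,500 (H) > 40,000 (I) > 37,000 (N) > 34,500 (G) > 34,000 (M) > …
Highest eligible bid: L at $42,500.
max(second-highest $40,500, reserve $41,500) = $41,500.

L pays $41,500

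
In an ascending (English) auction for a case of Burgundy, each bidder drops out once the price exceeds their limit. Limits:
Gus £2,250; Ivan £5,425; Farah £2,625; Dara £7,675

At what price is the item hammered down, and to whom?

Open ascending-bid auction: the price rises until one bidder remains; the winner pays the price at which the last rival dropped out.
Limits in order: 7,675 (Dara) > 5,425 (Ivan) > 2,625 (Farah) > 2,250 (Gus)
Ivan is the last rival to drop out, at £5,425; Dara remains and wins at that price.

Dara wins at £5,425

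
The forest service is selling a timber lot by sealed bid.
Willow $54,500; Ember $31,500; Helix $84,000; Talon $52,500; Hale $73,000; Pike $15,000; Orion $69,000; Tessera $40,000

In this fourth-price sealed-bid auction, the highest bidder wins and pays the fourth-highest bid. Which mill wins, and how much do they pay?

Helix pays $54,500

Bids ranked: 84,000 (Helix) > 73,000 (Hale) > 69,000 (Orion) > 54,500 (Willow) > 52,500 (Talon) > 40,000 (Tessera) > …
Helix is highest; pays the fourth-highest bid, $54,500.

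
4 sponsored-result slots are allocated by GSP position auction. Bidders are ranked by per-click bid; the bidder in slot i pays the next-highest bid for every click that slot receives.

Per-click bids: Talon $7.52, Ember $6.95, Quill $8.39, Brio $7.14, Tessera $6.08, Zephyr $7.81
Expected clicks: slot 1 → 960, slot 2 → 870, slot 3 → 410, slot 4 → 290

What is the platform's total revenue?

Per-click bids in order: $8.39 (Quill) > $7.81 (Zephyr) > $7.52 (Talon) > $7.14 (Brio) > $6.95 (Ember) > …
Slot 1: Quill pays $7.81 × 960 = $7497.60
Slot 2: Zephyr pays $7.52 × 870 = $6542.40
Slot 3: Talon pays $7.14 × 410 = $2927.40
Slot 4: Brio pays $6.95 × 290 = $2015.50
Total = $18982.90

Total revenue: $18982.90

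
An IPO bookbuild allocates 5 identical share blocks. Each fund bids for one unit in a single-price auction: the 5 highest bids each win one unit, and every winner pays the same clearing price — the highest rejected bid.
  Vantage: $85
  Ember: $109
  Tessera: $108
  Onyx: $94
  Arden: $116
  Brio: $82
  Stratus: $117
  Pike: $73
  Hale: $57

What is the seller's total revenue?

Total revenue: $425

Ordering the bids: 117 (Stratus), 116 (Arden), 109 (Ember), 108 (Tessera), 94 (Onyx), 85 (Vantage), 82 (Brio), …
Top 5: Stratus, Arden, Ember, Tessera, Onyx.
Highest unsuccessful bid: $85 → clearing price.
Total revenue = 5 × $85 = $425.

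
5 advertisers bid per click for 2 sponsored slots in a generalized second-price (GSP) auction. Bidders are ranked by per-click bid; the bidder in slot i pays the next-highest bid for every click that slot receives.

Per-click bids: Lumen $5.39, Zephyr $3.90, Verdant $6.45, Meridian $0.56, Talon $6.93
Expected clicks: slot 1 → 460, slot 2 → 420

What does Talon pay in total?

Ranked by bid: $6.93 (Talon) > $6.45 (Verdant) > $5.39 (Lumen) > …
Talon holds slot 1 → pays next bid $6.45 × 460 clicks = $2967.00.

Talon pays $2967.00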